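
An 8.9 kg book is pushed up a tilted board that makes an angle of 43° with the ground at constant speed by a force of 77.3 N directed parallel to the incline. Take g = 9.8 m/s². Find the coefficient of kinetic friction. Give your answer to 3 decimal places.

At constant speed ΣF = 0 along the incline. The applied 77.3 N acts up the slope; the weight component mg sin 43° = 59.484 N and kinetic friction μN both act down the slope.
So 77.3 = 59.484 + μ × 63.789, giving μ = (77.3 − 59.484) / 63.789 = 0.2793.

0.279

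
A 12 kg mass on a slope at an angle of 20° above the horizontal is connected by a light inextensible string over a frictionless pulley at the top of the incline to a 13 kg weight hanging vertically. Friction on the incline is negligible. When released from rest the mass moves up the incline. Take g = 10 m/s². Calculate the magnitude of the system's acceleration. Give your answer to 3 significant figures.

3.56 m/s²

For the mass on the incline: the weight component along the slope is m₁g sin 20° = 12 × 10 × 0.3420 = 41.040 N and the normal force is N = m₁g cos 20° = 112.763 N.
Newton's second law for the mass (up-slope positive): T − 41.040 = 12 a. For the hanging weight (downward positive): 13 × 10 − T = 13 a.
Adding the two equations eliminates T: 88.960 = 25 a, so a = 3.5584 m/s².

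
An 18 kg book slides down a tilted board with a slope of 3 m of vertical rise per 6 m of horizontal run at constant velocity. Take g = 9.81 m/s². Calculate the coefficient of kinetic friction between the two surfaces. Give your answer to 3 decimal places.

0.500

At constant velocity the net force along the incline is zero: mg sin 26.57° = μ mg cos 26.57°.
So μ = tan 26.57° = 0.4472 / 0.8944 = 0.5000.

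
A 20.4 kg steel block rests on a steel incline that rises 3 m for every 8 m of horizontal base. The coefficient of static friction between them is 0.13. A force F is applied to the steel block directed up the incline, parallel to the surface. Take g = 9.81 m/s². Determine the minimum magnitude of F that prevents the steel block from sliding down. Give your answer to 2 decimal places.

The normal force is N = mg cos 20.56° = 187.382 N. With F at its minimum the steel block is on the verge of sliding down, so static friction is at its maximum μ_s N = 0.13 × 187.382 = 24.360 N and acts up the slope.
Equilibrium along the incline: F + μ_s N = mg sin 20.56°, so F = 70.268 − 24.360 = 45.908 N.

45.91 N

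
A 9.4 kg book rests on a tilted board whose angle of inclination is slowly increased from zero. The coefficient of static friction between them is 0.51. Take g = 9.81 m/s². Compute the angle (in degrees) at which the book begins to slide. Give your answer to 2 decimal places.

27.02°

At the threshold of sliding, static friction is at its maximum μ_s N and exactly balances the weight component along the incline: mg sin θ = μ_s mg cos θ.
Hence tan θ = μ_s = 0.51, so θ = arctan(0.51) = 27.0216°.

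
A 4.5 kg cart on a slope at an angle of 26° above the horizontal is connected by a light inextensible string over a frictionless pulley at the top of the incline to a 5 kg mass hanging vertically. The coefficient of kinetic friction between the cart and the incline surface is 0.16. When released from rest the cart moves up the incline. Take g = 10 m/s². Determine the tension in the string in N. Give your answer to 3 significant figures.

37.5 N

For the cart on the incline: the weight component along the slope is m₁g sin 26° = 4.5 × 10 × 0.4384 = 19.728 N and the normal force is N = m₁g cos 26° = 40.446 N.
Kinetic friction opposes the cart's motion up the incline: f = μN = 0.16 × 40.446 = 6.471 N acting down the slope.
Newton's second law for the cart (up-slope positive): T − 19.728 − 6.471 = 4.5 a. For the hanging mass (downward positive): 5 × 10 − T = 5 a.
Adding the two equations eliminates T: 23.801 = 9.5 a, so a = 2.5054 m/s².
Then from the hanging mass's equation, T = 5 × (10 − 2.5054) = 37.473 N.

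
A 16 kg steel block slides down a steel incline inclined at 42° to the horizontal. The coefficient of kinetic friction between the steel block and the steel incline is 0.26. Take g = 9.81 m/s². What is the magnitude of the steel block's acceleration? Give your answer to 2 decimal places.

4.67 m/s²

Resolving the weight along the incline: the component pulling the steel block down the slope is mg sin 42° = 16 × 9.81 × 0.6691 = 105.022 N, and the normal force is N = mg cos 42° = 16 × 9.81 × 0.7431 = 116.637 N.
Kinetic friction acts up the slope with magnitude f = μN = 0.26 × 116.637 = 30.326 N.
Net force along the incline is 105.022 − 30.326 = 74.696 N, so a = 74.696 / 16 = 4.6685 m/s².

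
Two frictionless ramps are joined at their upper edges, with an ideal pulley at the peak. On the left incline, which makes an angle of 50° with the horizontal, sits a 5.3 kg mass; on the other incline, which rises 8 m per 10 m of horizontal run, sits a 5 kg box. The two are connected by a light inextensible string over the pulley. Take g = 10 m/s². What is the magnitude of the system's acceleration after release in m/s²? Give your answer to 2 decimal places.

Resolve each weight along its own incline: the 5.3 kg mass has component 5.3 × 10 × sin 50° = 40.600 N down its slope, and the 5 kg mass has 5 × 10 × sin 38.66° = 31.235 N down its slope.
The 5.3 kg side's 40.600 N exceeds the other side's 31.235 N, so that mass slides down and the 5 kg mass slides up. Taking that direction as positive, Newton's second law for the whole system gives 40.600 − 31.235 = (5.3 + 5) a, so a = 9.365 / 10.3 = 0.9092 m/s².

0.91 m/s²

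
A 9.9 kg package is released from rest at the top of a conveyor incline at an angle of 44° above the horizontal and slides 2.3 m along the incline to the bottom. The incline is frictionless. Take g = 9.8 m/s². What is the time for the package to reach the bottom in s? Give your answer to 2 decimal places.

The weight component along the incline is mg sin 44° = 67.396 N and the normal force is N = mg cos 44° = 69.790 N.
With no friction, a = g sin 44° = 6.8077 m/s².
Starting from rest, L = ½at², so t = √(2L/a) = √(2 × 2.3 / 6.8077) = 0.8220 s.

0.82 s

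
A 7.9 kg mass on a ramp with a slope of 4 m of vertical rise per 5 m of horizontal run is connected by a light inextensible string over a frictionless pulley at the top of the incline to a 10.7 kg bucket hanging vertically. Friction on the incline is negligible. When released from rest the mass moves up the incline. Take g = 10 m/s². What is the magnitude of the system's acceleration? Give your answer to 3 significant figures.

3.10 m/s²

For the mass on the incline: the weight component along the slope is m₁g sin 38.66° = 7.9 × 10 × 0.6247 = 49.351 N and the normal force is N = m₁g cos 38.66° = 61.689 N.
Newton's second law for the mass (up-slope positive): T − 49.351 = 7.9 a. For the hanging bucket (downward positive): 10.7 × 10 − T = 10.7 a.
Adding the two equations eliminates T: 57.649 = 18.6 a, so a = 3.0994 m/s².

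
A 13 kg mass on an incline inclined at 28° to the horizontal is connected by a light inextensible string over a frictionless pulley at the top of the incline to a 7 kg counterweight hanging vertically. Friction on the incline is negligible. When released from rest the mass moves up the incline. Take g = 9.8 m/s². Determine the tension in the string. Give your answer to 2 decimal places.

65.52 N

For the mass on the incline: the weight component along the slope is m₁g sin 28° = 13 × 9.8 × 0.4695 = 59.814 N and the normal force is N = m₁g cos 28° = 112.488 N.
Newton's second law for the mass (up-slope positive): T − 59.814 = 13 a. For the hanging counterweight (downward positive): 7 × 9.8 − T = 7 a.
Adding the two equations eliminates T: 8.786 = 20 a, so a = 0.4393 m/s².
Then from the hanging counterweight's equation, T = 7 × (9.8 − 0.4393) = 65.525 N.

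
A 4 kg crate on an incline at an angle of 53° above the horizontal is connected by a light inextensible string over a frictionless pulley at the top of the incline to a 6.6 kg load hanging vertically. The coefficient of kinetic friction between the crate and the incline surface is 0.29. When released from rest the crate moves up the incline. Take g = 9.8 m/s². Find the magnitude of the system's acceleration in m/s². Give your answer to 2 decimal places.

For the crate on the incline: the weight component along the slope is m₁g sin 53° = 4 × 9.8 × 0.7986 = 31.305 N and the normal force is N = m₁g cos 53° = 23.591 N.
Kinetic friction opposes the crate's motion up the incline: f = μN = 0.29 × 23.591 = 6.841 N acting down the slope.
Newton's second law for the crate (up-slope positive): T − 31.305 − 6.841 = 4 a. For the hanging load (downward positive): 6.6 × 9.8 − T = 6.6 a.
Adding the two equations eliminates T: 26.534 = 10.6 a, so a = 2.5032 m/s².

2.50 m/s²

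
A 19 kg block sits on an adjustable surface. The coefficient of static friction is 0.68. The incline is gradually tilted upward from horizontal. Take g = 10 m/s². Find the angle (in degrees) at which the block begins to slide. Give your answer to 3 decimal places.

34.216°

At the threshold of sliding, static friction is at its maximum μ_s N and exactly balances the weight component along the incline: mg sin θ = μ_s mg cos θ.
Hence tan θ = μ_s = 0.68, so θ = arctan(0.68) = 34.2157°.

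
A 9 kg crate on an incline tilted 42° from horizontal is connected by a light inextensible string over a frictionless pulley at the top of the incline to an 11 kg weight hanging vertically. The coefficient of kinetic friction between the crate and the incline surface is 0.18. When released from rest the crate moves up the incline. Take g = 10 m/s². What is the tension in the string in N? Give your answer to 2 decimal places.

For the crate on the incline: the weight component along the slope is m₁g sin 42° = 9 × 10 × 0.6691 = 60.219 N and the normal force is N = m₁g cos 42° = 66.883 N.
Kinetic friction opposes the crate's motion up the incline: f = μN = 0.18 × 66.883 = 12.039 N acting down the slope.
Newton's second law for the crate (up-slope positive): T − 60.219 − 12.039 = 9 a. For the hanging weight (downward positive): 11 × 10 − T = 11 a.
Adding the two equations eliminates T: 37.742 = 20 a, so a = 1.8871 m/s².
Then from the hanging weight's equation, T = 11 × (10 − 1.8871) = 89.242 N.

89.24 N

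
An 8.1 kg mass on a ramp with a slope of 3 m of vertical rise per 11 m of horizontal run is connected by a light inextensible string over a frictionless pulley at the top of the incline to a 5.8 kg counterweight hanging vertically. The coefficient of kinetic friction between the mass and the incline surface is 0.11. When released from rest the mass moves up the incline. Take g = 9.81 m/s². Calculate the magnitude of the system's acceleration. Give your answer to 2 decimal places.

For the mass on the incline: the weight component along the slope is m₁g sin 15.26° = 8.1 × 9.81 × 0.2631 = 20.906 N and the normal force is N = m₁g cos 15.26° = 76.661 N.
Kinetic friction opposes the mass's motion up the incline: f = μN = 0.11 × 76.661 = 8.433 N acting down the slope.
Newton's second law for the mass (up-slope positive): T − 20.906 − 8.433 = 8.1 a. For the hanging counterweight (downward positive): 5.8 × 9.81 − T = 5.8 a.
Adding the two equations eliminates T: 27.559 = 13.9 a, so a = 1.9827 m/s².

1.98 m/s²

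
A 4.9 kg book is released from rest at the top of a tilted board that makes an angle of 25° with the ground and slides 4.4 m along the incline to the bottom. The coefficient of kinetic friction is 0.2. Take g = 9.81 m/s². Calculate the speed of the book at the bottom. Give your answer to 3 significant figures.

4.56 m/s

The weight component along the incline is mg sin 25° = 20.315 N and the normal force is N = mg cos 25° = 43.565 N.
Friction up the slope is f = μN = 0.2 × 43.565 = 8.713 N, so the net downslope force is 20.315 − 8.713 = 11.602 N and a = 11.602 / 4.9 = 2.3678 m/s².
Starting from rest over a distance of 4.4 m, v² = 2aL = 2 × 2.3678 × 4.4 = 20.8366, so v = 4.5647 m/s.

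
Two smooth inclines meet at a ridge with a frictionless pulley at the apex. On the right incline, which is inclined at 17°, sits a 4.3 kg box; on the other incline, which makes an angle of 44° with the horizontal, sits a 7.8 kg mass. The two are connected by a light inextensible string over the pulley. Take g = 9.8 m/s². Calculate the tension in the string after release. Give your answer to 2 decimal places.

26.81 N

Resolve each weight along its own incline: the 4.3 kg mass has component 4.3 × 9.8 × sin 17° = 12.321 N down its slope, and the 7.8 kg mass has 7.8 × 9.8 × sin 44° = 53.100 N down its slope.
The 7.8 kg side's 53.100 N exceeds the other side's 12.321 N, so that mass slides down and the 4.3 kg mass slides up. Taking that direction as positive, Newton's second law for the whole system gives 53.100 − 12.321 = (4.3 + 7.8) a, so a = 40.779 / 12.1 = 3.3702 m/s².
For the 4.3 kg mass (up-slope positive): T − 12.321 = 4.3 × 3.3702, so T = 26.813 N.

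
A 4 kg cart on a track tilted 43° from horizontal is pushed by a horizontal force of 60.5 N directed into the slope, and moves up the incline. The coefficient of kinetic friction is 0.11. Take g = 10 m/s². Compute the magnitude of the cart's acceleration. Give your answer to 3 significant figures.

The horizontal push has components F cos 43° = 60.5 × 0.7314 = 44.250 N up the incline and F sin 43° = 60.5 × 0.6820 = 41.261 N pressing into the surface.
The normal force is therefore N = mg cos 43° + F sin 43° = 29.256 + 41.261 = 70.517 N, and kinetic friction down the slope is μN = 0.11 × 70.517 = 7.757 N.
Along the incline: F cos 43° − mg sin 43° − μN = ma, so 44.250 − 27.280 − 7.757 = 4 a, giving a = 2.3032 m/s².

2.30 m/s²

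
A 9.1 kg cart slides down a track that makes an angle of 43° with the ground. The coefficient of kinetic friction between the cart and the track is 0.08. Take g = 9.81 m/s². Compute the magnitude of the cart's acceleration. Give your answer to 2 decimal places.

6.12 m/s²

Resolving the weight along the incline: the component pulling the cart down the slope is mg sin 43° = 9.1 × 9.81 × 0.6820 = 60.883 N, and the normal force is N = mg cos 43° = 9.1 × 9.81 × 0.7314 = 65.293 N.
Kinetic friction acts up the slope with magnitude f = μN = 0.08 × 65.293 = 5.223 N.
Net force along the incline is 60.883 − 5.223 = 55.660 N, so a = 55.660 / 9.1 = 6.1165 m/s².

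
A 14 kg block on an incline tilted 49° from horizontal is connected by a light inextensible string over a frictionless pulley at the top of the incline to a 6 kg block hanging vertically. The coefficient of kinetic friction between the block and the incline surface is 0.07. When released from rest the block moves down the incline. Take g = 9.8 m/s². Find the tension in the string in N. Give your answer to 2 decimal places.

70.33 N

For the block on the incline: the weight component along the slope is m₁g sin 49° = 14 × 9.8 × 0.7547 = 103.545 N and the normal force is N = m₁g cos 49° = 90.011 N.
Kinetic friction opposes the block's motion down the incline: f = μN = 0.07 × 90.011 = 6.301 N acting up the slope.
Newton's second law for the block (down-slope positive): 103.545 − 6.301 − T = 14 a. For the hanging block (upward positive): T − 6 × 9.8 = 6 a.
Adding the two equations eliminates T: 38.444 = 20 a, so a = 1.9222 m/s².
Then from the hanging block's equation, T = 6 × (9.8 + 1.9222) = 70.333 N.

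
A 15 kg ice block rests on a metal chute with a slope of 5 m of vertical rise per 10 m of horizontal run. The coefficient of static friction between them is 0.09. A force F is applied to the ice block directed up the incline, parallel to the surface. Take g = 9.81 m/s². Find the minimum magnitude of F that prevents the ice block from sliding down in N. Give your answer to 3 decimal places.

The normal force is N = mg cos 26.57° = 131.615 N. With F at its minimum the ice block is on the verge of sliding down, so static friction is at its maximum μ_s N = 0.09 × 131.615 = 11.845 N and acts up the slope.
Equilibrium along the incline: F + μ_s N = mg sin 26.57°, so F = 65.807 − 11.845 = 53.962 N.

53.962 N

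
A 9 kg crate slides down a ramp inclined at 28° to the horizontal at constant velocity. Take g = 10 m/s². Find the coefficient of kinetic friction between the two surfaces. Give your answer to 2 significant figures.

At constant velocity the net force along the incline is zero: mg sin 28° = μ mg cos 28°.
So μ = tan 28° = 0.4695 / 0.8829 = 0.5318.

0.53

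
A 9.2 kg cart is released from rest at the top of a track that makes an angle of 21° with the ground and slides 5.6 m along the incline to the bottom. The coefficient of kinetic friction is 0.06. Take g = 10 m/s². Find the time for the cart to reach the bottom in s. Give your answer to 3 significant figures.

1.92 s

The weight component along the incline is mg sin 21° = 32.970 N and the normal force is N = mg cos 21° = 85.889 N.
Friction up the slope is f = μN = 0.06 × 85.889 = 5.153 N, so the net downslope force is 32.970 − 5.153 = 27.817 N and a = 27.817 / 9.2 = 3.0236 m/s².
Starting from rest, L = ½at², so t = √(2L/a) = √(2 × 5.6 / 3.0236) = 1.9246 s.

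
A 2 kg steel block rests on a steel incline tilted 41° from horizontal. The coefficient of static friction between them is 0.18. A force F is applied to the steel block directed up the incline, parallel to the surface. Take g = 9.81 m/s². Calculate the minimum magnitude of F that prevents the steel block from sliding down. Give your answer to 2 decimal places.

The normal force is N = mg cos 41° = 14.807 N. With F at its minimum the steel block is on the verge of sliding down, so static friction is at its maximum μ_s N = 0.18 × 14.807 = 2.665 N and acts up the slope.
Equilibrium along the incline: F + μ_s N = mg sin 41°, so F = 12.872 − 2.665 = 10.207 N.

10.21 N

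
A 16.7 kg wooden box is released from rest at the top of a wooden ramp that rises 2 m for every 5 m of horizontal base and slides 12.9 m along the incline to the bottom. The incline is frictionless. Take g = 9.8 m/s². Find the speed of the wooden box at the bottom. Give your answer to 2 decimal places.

The weight component along the incline is mg sin 21.80° = 60.782 N and the normal force is N = mg cos 21.80° = 151.954 N.
With no friction, a = g sin 21.80° = 3.6396 m/s².
Starting from rest over a distance of 12.9 m, v² = 2aL = 2 × 3.6396 × 12.9 = 93.9017, so v = 9.6903 m/s.

9.69 m/s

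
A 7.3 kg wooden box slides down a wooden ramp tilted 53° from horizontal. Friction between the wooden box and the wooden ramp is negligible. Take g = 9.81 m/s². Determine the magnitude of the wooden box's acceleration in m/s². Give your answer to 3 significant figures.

7.83 m/s²

Resolving the weight along the incline: the component pulling the wooden box down the slope is mg sin 53° = 7.3 × 9.81 × 0.7986 = 57.190 N, and the normal force is N = mg cos 53° = 7.3 × 9.81 × 0.6018 = 43.097 N.
With no friction the net force along the incline is 57.190 N, so a = g sin 53° = 57.190 / 7.3 = 7.8342 m/s².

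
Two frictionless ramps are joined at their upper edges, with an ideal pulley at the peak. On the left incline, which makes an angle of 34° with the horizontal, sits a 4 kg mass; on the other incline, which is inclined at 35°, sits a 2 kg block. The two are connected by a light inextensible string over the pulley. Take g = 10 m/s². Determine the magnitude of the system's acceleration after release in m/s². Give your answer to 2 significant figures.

Resolve each weight along its own incline: the 4 kg mass has component 4 × 10 × sin 34° = 22.368 N down its slope, and the 2 kg mass has 2 × 10 × sin 35° = 11.472 N down its slope.
The 4 kg side's 22.368 N exceeds the other side's 11.472 N, so that mass slides down and the 2 kg mass slides up. Taking that direction as positive, Newton's second law for the whole system gives 22.368 − 11.472 = (4 + 2) a, so a = 10.896 / 6 = 1.8160 m/s².

1.8 m/s²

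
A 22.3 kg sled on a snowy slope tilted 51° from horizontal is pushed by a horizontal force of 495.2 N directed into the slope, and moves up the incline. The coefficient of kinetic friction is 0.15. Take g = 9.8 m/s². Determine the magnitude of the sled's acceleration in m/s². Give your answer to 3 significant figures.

The horizontal push has components F cos 51° = 495.2 × 0.6293 = 311.629 N up the incline and F sin 51° = 495.2 × 0.7771 = 384.820 N pressing into the surface.
The normal force is therefore N = mg cos 51° + F sin 51° = 137.527 + 384.820 = 522.347 N, and kinetic friction down the slope is μN = 0.15 × 522.347 = 78.352 N.
Along the incline: F cos 51° − mg sin 51° − μN = ma, so 311.629 − 169.827 − 78.352 = 22.3 a, giving a = 2.8453 m/s².

2.85 m/s²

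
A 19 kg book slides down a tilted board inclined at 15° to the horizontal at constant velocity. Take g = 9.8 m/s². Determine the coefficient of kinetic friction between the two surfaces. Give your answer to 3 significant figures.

0.268

At constant velocity the net force along the incline is zero: mg sin 15° = μ mg cos 15°.
So μ = tan 15° = 0.2588 / 0.9659 = 0.2679.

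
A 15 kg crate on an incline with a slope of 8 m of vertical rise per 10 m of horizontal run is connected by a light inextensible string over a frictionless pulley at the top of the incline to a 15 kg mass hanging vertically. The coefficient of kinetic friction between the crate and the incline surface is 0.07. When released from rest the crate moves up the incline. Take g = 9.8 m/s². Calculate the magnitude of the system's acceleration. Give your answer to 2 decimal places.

For the crate on the incline: the weight component along the slope is m₁g sin 38.66° = 15 × 9.8 × 0.6247 = 91.831 N and the normal force is N = m₁g cos 38.66° = 114.788 N.
Kinetic friction opposes the crate's motion up the incline: f = μN = 0.07 × 114.788 = 8.035 N acting down the slope.
Newton's second law for the crate (up-slope positive): T − 91.831 − 8.035 = 15 a. For the hanging mass (downward positive): 15 × 9.8 − T = 15 a.
Adding the two equations eliminates T: 47.134 = 30 a, so a = 1.5711 m/s².

1.57 m/s²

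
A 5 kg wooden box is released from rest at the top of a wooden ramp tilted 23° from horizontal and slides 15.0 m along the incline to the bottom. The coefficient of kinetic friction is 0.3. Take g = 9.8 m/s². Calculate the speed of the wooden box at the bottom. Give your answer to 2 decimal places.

5.80 m/s

The weight component along the incline is mg sin 23° = 19.146 N and the normal force is N = mg cos 23° = 45.105 N.
Friction up the slope is f = μN = 0.3 × 45.105 = 13.531 N, so the net downslope force is 19.146 − 13.531 = 5.615 N and a = 5.615 / 5 = 1.1230 m/s².
Starting from rest over a distance of 15.0 m, v² = 2aL = 2 × 1.1230 × 15.0 = 33.6900, so v = 5.8043 m/s.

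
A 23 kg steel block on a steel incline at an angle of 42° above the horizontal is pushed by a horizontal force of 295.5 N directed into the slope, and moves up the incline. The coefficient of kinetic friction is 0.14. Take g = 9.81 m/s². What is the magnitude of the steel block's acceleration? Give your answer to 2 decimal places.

The horizontal push has components F cos 42° = 295.5 × 0.7431 = 219.586 N up the incline and F sin 42° = 295.5 × 0.6691 = 197.719 N pressing into the surface.
The normal force is therefore N = mg cos 42° + F sin 42° = 167.666 + 197.719 = 365.385 N, and kinetic friction down the slope is μN = 0.14 × 365.385 = 51.154 N.
Along the incline: F cos 42° − mg sin 42° − μN = ma, so 219.586 − 150.969 − 51.154 = 23 a, giving a = 0.7593 m/s².

0.76 m/s²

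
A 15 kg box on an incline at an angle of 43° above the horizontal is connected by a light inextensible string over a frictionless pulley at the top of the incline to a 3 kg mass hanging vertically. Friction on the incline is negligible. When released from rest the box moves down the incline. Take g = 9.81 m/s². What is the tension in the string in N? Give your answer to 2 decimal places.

For the box on the incline: the weight component along the slope is m₁g sin 43° = 15 × 9.81 × 0.6820 = 100.356 N and the normal force is N = m₁g cos 43° = 107.619 N.
Newton's second law for the box (down-slope positive): 100.356 − T = 15 a. For the hanging mass (upward positive): T − 3 × 9.81 = 3 a.
Adding the two equations eliminates T: 70.926 = 18 a, so a = 3.9403 m/s².
Then from the hanging mass's equation, T = 3 × (9.81 + 3.9403) = 41.251 N.

41.25 N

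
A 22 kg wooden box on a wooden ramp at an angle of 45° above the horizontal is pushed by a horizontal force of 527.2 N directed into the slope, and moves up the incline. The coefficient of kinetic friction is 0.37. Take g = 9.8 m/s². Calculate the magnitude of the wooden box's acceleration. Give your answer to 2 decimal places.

The horizontal push has components F cos 45° = 527.2 × 0.7071 = 372.783 N up the incline and F sin 45° = 527.2 × 0.7071 = 372.783 N pressing into the surface.
The normal force is therefore N = mg cos 45° + F sin 45° = 152.451 + 372.783 = 525.234 N, and kinetic friction down the slope is μN = 0.37 × 525.234 = 194.337 N.
Along the incline: F cos 45° − mg sin 45° − μN = ma, so 372.783 − 152.451 − 194.337 = 22 a, giving a = 1.1816 m/s².

1.18 m/s²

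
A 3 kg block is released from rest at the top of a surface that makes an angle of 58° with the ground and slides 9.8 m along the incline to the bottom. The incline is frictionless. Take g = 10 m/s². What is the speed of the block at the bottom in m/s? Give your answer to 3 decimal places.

The weight component along the incline is mg sin 58° = 25.441 N and the normal force is N = mg cos 58° = 15.898 N.
With no friction, a = g sin 58° = 8.4805 m/s².
Starting from rest over a distance of 9.8 m, v² = 2aL = 2 × 8.4805 × 9.8 = 166.2178, so v = 12.8925 m/s.

12.893 m/s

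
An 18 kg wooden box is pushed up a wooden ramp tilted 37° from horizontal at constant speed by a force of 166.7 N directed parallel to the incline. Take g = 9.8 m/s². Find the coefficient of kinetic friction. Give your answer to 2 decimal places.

At constant speed ΣF = 0 along the incline. The applied 166.7 N acts up the slope; the weight component mg sin 37° = 106.160 N and kinetic friction μN both act down the slope.
So 166.7 = 106.160 + μ × 140.879, giving μ = (166.7 − 106.160) / 140.879 = 0.4297.

0.43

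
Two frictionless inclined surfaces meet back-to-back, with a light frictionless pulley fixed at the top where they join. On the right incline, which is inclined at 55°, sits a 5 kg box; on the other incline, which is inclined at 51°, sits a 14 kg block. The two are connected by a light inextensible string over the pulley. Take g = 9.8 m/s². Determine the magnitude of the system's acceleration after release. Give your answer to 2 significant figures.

Resolve each weight along its own incline: the 5 kg mass has component 5 × 9.8 × sin 55° = 40.138 N down its slope, and the 14 kg mass has 14 × 9.8 × sin 51° = 106.624 N down its slope.
The 14 kg side's 106.624 N exceeds the other side's 40.138 N, so that mass slides down and the 5 kg mass slides up. Taking that direction as positive, Newton's second law for the whole system gives 106.624 − 40.138 = (5 + 14) a, so a = 66.486 / 19 = 3.4993 m/s².

3.5 m/s²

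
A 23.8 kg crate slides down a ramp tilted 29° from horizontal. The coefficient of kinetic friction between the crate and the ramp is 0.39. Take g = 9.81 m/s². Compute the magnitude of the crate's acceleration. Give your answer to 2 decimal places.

Resolving the weight along the incline: the component pulling the crate down the slope is mg sin 29° = 23.8 × 9.81 × 0.4848 = 113.190 N, and the normal force is N = mg cos 29° = 23.8 × 9.81 × 0.8746 = 204.200 N.
Kinetic friction acts up the slope with magnitude f = μN = 0.39 × 204.200 = 79.638 N.
Net force along the incline is 113.190 − 79.638 = 33.552 N, so a = 33.552 / 23.8 = 1.4097 m/s².

1.41 m/s²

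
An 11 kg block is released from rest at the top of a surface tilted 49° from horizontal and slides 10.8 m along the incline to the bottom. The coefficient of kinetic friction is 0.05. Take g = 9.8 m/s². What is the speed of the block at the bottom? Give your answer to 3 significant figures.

The weight component along the incline is mg sin 49° = 81.358 N and the normal force is N = mg cos 49° = 70.723 N.
Friction up the slope is f = μN = 0.05 × 70.723 = 3.536 N, so the net downslope force is 81.358 − 3.536 = 77.822 N and a = 77.822 / 11 = 7.0747 m/s².
Starting from rest over a distance of 10.8 m, v² = 2aL = 2 × 7.0747 × 10.8 = 152.8135, so v = 12.3618 m/s.

12.4 m/s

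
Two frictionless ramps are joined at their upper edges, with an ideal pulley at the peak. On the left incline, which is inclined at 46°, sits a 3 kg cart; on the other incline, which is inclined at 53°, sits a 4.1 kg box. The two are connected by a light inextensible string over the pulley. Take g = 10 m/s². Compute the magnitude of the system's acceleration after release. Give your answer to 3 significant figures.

Resolve each weight along its own incline: the 3 kg mass has component 3 × 10 × sin 46° = 21.580 N down its slope, and the 4.1 kg mass has 4.1 × 10 × sin 53° = 32.744 N down its slope.
The 4.1 kg side's 32.744 N exceeds the other side's 21.580 N, so that mass slides down and the 3 kg mass slides up. Taking that direction as positive, Newton's second law for the whole system gives 32.744 − 21.580 = (3 + 4.1) a, so a = 11.164 / 7.1 = 1.5724 m/s².

1.57 m/s²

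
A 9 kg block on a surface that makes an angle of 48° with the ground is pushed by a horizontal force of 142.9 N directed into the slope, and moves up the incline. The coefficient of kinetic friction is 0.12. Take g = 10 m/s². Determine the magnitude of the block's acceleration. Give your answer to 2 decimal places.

The horizontal push has components F cos 48° = 142.9 × 0.6691 = 95.614 N up the incline and F sin 48° = 142.9 × 0.7431 = 106.189 N pressing into the surface.
The normal force is therefore N = mg cos 48° + F sin 48° = 60.219 + 106.189 = 166.408 N, and kinetic friction down the slope is μN = 0.12 × 166.408 = 19.969 N.
Along the incline: F cos 48° − mg sin 48° − μN = ma, so 95.614 − 66.879 − 19.969 = 9 a, giving a = 0.9740 m/s².

0.97 m/s²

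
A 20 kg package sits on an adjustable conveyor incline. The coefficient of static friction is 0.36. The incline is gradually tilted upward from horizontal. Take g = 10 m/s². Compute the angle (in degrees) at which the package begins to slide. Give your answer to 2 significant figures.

20°

At the threshold of sliding, static friction is at its maximum μ_s N and exactly balances the weight component along the incline: mg sin θ = μ_s mg cos θ.
Hence tan θ = μ_s = 0.36, so θ = arctan(0.36) = 19.7989°.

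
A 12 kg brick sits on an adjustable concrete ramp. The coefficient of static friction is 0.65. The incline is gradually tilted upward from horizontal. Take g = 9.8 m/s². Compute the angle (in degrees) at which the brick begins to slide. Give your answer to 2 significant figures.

At the threshold of sliding, static friction is at its maximum μ_s N and exactly balances the weight component along the incline: mg sin θ = μ_s mg cos θ.
Hence tan θ = μ_s = 0.65, so θ = arctan(0.65) = 33.0239°.

33°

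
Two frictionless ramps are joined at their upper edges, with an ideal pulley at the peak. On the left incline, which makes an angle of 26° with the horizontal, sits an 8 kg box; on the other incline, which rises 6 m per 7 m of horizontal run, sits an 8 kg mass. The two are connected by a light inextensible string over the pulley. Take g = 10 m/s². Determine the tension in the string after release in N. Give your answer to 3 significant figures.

Resolve each weight along its own incline: the 8 kg mass has component 8 × 10 × sin 26° = 35.070 N down its slope, and the 8 kg mass has 8 × 10 × sin 40.60° = 52.063 N down its slope.
The 8 kg side's 52.063 N exceeds the other side's 35.070 N, so that mass slides down and the 8 kg mass slides up. Taking that direction as positive, Newton's second law for the whole system gives 52.063 − 35.070 = (8 + 8) a, so a = 16.993 / 16 = 1.0621 m/s².
For the 8 kg mass (up-slope positive): T − 35.070 = 8 × 1.0621, so T = 43.567 N.

43.6 N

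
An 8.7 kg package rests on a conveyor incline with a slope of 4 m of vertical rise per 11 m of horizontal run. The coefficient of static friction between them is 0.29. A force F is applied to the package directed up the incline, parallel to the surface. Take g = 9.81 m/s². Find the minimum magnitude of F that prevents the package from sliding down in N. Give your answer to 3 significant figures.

5.91 N

The normal force is N = mg cos 19.98° = 80.209 N. With F at its minimum the package is on the verge of sliding down, so static friction is at its maximum μ_s N = 0.29 × 80.209 = 23.261 N and acts up the slope.
Equilibrium along the incline: F + μ_s N = mg sin 19.98°, so F = 29.167 − 23.261 = 5.906 N.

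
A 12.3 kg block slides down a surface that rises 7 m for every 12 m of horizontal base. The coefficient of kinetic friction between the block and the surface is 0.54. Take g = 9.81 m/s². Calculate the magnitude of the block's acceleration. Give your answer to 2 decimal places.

0.37 m/s²

Resolving the weight along the incline: the component pulling the block down the slope is mg sin 30.26° = 12.3 × 9.81 × 0.5039 = 60.802 N, and the normal force is N = mg cos 30.26° = 12.3 × 9.81 × 0.8638 = 104.229 N.
Kinetic friction acts up the slope with magnitude f = μN = 0.54 × 104.229 = 56.284 N.
Net force along the incline is 60.802 − 56.284 = 4.518 N, so a = 4.518 / 12.3 = 0.3673 m/s².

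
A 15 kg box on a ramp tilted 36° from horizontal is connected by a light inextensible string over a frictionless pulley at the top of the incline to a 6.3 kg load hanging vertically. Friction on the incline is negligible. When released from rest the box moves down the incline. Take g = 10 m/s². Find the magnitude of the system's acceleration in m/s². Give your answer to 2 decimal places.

1.18 m/s²

For the box on the incline: the weight component along the slope is m₁g sin 36° = 15 × 10 × 0.5878 = 88.170 N and the normal force is N = m₁g cos 36° = 121.353 N.
Newton's second law for the box (down-slope positive): 88.170 − T = 15 a. For the hanging load (upward positive): T − 6.3 × 10 = 6.3 a.
Adding the two equations eliminates T: 25.170 = 21.3 a, so a = 1.1817 m/s².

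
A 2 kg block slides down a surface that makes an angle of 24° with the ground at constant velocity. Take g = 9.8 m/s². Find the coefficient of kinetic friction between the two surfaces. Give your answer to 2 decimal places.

At constant velocity the net force along the incline is zero: mg sin 24° = μ mg cos 24°.
So μ = tan 24° = 0.4067 / 0.9135 = 0.4452.

0.45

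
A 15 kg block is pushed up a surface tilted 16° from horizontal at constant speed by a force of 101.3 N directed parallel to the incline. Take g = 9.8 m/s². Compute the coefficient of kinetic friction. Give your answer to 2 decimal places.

0.43

At constant speed ΣF = 0 along the incline. The applied 101.3 N acts up the slope; the weight component mg sin 16° = 40.519 N and kinetic friction μN both act down the slope.
So 101.3 = 40.519 + μ × 141.305, giving μ = (101.3 − 40.519) / 141.305 = 0.4301.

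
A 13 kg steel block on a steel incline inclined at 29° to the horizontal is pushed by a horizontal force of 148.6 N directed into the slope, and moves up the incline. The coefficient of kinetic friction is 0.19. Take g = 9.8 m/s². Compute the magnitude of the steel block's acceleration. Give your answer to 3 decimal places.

The horizontal push has components F cos 29° = 148.6 × 0.8746 = 129.966 N up the incline and F sin 29° = 148.6 × 0.4848 = 72.041 N pressing into the surface.
The normal force is therefore N = mg cos 29° + F sin 29° = 111.424 + 72.041 = 183.465 N, and kinetic friction down the slope is μN = 0.19 × 183.465 = 34.858 N.
Along the incline: F cos 29° − mg sin 29° − μN = ma, so 129.966 − 61.764 − 34.858 = 13 a, giving a = 2.5649 m/s².

2.565 m/s²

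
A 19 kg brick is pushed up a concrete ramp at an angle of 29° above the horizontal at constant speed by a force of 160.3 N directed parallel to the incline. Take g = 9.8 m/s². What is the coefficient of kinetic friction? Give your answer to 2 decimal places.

At constant speed ΣF = 0 along the incline. The applied 160.3 N acts up the slope; the weight component mg sin 29° = 90.272 N and kinetic friction μN both act down the slope.
So 160.3 = 90.272 + μ × 162.854, giving μ = (160.3 − 90.272) / 162.854 = 0.4300.

0.43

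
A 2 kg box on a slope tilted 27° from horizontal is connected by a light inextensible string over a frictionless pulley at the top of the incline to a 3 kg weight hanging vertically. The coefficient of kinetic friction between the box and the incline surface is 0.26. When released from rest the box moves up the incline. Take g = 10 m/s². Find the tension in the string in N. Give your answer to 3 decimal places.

For the box on the incline: the weight component along the slope is m₁g sin 27° = 2 × 10 × 0.4540 = 9.080 N and the normal force is N = m₁g cos 27° = 17.820 N.
Kinetic friction opposes the box's motion up the incline: f = μN = 0.26 × 17.820 = 4.633 N acting down the slope.
Newton's second law for the box (up-slope positive): T − 9.080 − 4.633 = 2 a. For the hanging weight (downward positive): 3 × 10 − T = 3 a.
Adding the two equations eliminates T: 16.287 = 5 a, so a = 3.2574 m/s².
Then from the hanging weight's equation, T = 3 × (10 − 3.2574) = 20.228 N.

20.228 N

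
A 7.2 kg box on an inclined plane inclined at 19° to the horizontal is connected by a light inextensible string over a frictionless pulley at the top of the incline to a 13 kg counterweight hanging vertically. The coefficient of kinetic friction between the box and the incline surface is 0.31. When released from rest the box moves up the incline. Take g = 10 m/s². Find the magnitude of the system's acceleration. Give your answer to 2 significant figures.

For the box on the incline: the weight component along the slope is m₁g sin 19° = 7.2 × 10 × 0.3256 = 23.443 N and the normal force is N = m₁g cos 19° = 68.077 N.
Kinetic friction opposes the box's motion up the incline: f = μN = 0.31 × 68.077 = 21.104 N acting down the slope.
Newton's second law for the box (up-slope positive): T − 23.443 − 21.104 = 7.2 a. For the hanging counterweight (downward positive): 13 × 10 − T = 13 a.
Adding the two equations eliminates T: 85.453 = 20.2 a, so a = 4.2303 m/s².

4.2 m/s²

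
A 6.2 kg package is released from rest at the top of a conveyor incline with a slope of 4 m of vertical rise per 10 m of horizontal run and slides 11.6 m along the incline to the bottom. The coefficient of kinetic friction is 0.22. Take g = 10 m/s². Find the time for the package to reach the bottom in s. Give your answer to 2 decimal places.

3.73 s

The weight component along the incline is mg sin 21.80° = 23.026 N and the normal force is N = mg cos 21.80° = 57.566 N.
Friction up the slope is f = μN = 0.22 × 57.566 = 12.665 N, so the net downslope force is 23.026 − 12.665 = 10.361 N and a = 10.361 / 6.2 = 1.6711 m/s².
Starting from rest, L = ½at², so t = √(2L/a) = √(2 × 11.6 / 1.6711) = 3.7260 s.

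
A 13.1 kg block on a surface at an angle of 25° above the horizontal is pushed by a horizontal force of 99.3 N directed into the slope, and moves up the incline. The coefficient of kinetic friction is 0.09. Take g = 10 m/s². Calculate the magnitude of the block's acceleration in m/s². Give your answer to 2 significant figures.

1.5 m/s²

The horizontal push has components F cos 25° = 99.3 × 0.9063 = 89.996 N up the incline and F sin 25° = 99.3 × 0.4226 = 41.964 N pressing into the surface.
The normal force is therefore N = mg cos 25° + F sin 25° = 118.725 + 41.964 = 160.689 N, and kinetic friction down the slope is μN = 0.09 × 160.689 = 14.462 N.
Along the incline: F cos 25° − mg sin 25° − μN = ma, so 89.996 − 55.361 − 14.462 = 13.1 a, giving a = 1.5399 m/s².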